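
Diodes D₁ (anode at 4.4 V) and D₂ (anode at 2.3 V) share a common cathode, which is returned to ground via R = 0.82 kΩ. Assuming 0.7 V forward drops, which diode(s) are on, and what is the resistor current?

Only D₁ conducts; I_R ≈ 4.5 mA

Assume both conduct. Then node N would need to be at both 4.4−0.7 = 3.7 V and 2.3−0.7 = 1.6 V, which is impossible.
Assume only D₁ conducts: V_N = 4.4 − 0.7 = 3.7 V, so I_R = 3.7/0.82 = 4.51 mA.
Check D₂: its anode-to-cathode voltage is 2.3 − 3.7 = -1.4 V < 0.7 V, so it is off. The assumption is consistent.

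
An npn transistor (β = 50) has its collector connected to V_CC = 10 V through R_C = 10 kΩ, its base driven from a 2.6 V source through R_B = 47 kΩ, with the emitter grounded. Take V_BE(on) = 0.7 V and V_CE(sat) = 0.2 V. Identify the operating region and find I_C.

Assume active: I_B = (2.6 − 0.7)/47 = 0.0404 mA, giving I_C = β·I_B = 2.02 mA.
But then V_CE = 10 − 2.02×10 = -10.2 V < V_CE(sat) = 0.2 V — impossible in the active region.
So the transistor is saturated. With V_CE = 0.2 V, I_C = (V_CC − 0.2)/R_C = 9.8/10 = 0.98 mA.
Check: β·I_B = 2.02 mA > I_C = 0.98 mA, confirming saturation.

saturation; I_C ≈ 0.98 mA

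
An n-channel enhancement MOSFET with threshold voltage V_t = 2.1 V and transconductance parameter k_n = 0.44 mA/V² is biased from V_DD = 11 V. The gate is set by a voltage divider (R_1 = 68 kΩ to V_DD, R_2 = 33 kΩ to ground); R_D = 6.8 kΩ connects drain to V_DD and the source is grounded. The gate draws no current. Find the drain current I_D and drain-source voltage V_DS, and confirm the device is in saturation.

V_G = V_DD·R_2/(R_1+R_2) = 11×33/101 = 3.59 V. With the source grounded, V_GS = V_G = 3.59 V.
Assume saturation: I_D = (k_n/2)(V_GS − V_t)² = (0.44/2)×(3.59 − 2.1)² = 0.22×1.49² = 0.491 mA.
V_DS = V_DD − I_D·R_D = 11 − 0.491×6.8 = 7.66 V.
Saturation requires V_DS ≥ V_GS − V_t = 1.49 V; 7.66 ≥ 1.49 ✓.

I_D ≈ 0.49 mA, V_DS ≈ 7.7 V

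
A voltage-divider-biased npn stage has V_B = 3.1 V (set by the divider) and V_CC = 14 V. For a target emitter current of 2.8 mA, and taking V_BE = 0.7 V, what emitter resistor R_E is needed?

V_E = V_B − V_BE = 3.1 − 0.7 = 2.4 V.
R_E = V_E / I_E = 2.4 / 2.8 = 0.857 kΩ.

R_E ≈ 0.86 kΩ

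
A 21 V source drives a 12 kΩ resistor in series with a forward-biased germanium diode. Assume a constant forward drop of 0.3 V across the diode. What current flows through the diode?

I ≈ 1.7 mA

KVL around the loop: 21 = V_D + I·R = 0.3 + I × 12 kΩ.
So I = (21 − 0.3) / 12 kΩ = 20.7 / 12 = 1.72 mA.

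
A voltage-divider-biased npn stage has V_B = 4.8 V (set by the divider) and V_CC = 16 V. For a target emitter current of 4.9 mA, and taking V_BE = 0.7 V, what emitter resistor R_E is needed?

V_E = V_B − V_BE = 4.8 − 0.7 = 4.1 V.
R_E = V_E / I_E = 4.1 / 4.9 = 0.837 kΩ.

R_E ≈ 0.84 kΩ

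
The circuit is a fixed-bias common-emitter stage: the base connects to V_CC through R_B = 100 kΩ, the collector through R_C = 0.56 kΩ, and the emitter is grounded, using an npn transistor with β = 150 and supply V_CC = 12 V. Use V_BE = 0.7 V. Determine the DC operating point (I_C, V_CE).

I_C ≈ 17 mA, V_CE ≈ 2.5 V

Base loop: V_CC = I_B·R_B + V_BE, so I_B = (12 − 0.7)/100 kΩ = 0.113 mA.
In the active region I_C = β·I_B = 150 × 0.113 = 16.9 mA.
Collector loop: V_CE = V_CC − I_C·R_C = 12 − 16.9×0.56 = 2.51 V.
Since V_CE = 2.51 V > V_CE(sat) ≈ 0.2 V, the transistor is in the active region as assumed.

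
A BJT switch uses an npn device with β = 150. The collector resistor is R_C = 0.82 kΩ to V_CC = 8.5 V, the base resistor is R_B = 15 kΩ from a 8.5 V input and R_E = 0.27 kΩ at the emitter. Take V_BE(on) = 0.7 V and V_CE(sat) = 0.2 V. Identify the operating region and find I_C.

Assume active: I_B = (8.5 − 0.7)/(15 + 151×0.27) = 0.14 mA, I_C = β·I_B = 21 mA.
Then V_CE = 8.5 − 21×0.82 − 21.1×0.27 = -14.4 V < 0.2 V — the active assumption fails.
Re-solve with V_CE = 0.2 V. KCL at the emitter: V_E/R_E = (V_BB−0.7−V_E)/R_B + (V_CC−0.2−V_E)/R_C, giving V_E = 2.13 V.
I_C = (V_CC − 0.2 − V_E)/R_C = (8.3 − 2.13)/0.82 = 7.52 mA.
Check: I_B = (7.8 − 2.13)/15 = 0.378 mA, and β·I_B = 56.7 mA > I_C, confirming saturation.

saturation; I_C ≈ 7.5 mA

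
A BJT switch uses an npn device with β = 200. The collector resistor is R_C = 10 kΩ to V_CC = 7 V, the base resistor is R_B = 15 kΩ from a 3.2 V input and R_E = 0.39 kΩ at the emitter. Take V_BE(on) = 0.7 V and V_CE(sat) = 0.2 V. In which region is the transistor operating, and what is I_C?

saturation; I_C ≈ 0.65 mA

Assume active: I_B = (3.2 − 0.7)/(15 + 201×0.39) = 0.0268 mA, I_C = β·I_B = 5.35 mA.
Then V_CE = 7 − 5.35×10 − 5.38×0.39 = -48.6 V < 0.2 V — the active assumption fails.
Re-solve with V_CE = 0.2 V. KCL at the emitter: V_E/R_E = (V_BB−0.7−V_E)/R_B + (V_CC−0.2−V_E)/R_C, giving V_E = 0.31 V.
I_C = (V_CC − 0.2 − V_E)/R_C = (6.8 − 0.31)/10 = 0.649 mA.
Check: I_B = (2.5 − 0.31)/15 = 0.146 mA, and β·I_B = 29.2 mA > I_C, confirming saturation.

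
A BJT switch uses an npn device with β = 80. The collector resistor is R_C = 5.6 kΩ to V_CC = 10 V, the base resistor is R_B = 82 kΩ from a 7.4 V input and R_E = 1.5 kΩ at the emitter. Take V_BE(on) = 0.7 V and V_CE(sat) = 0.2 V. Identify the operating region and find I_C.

saturation; I_C ≈ 1.4 mA

Assume active: I_B = (7.4 − 0.7)/(82 + 81×1.5) = 0.0329 mA, I_C = β·I_B = 2.63 mA.
Then V_CE = 10 − 2.63×5.6 − 2.67×1.5 = -8.75 V < 0.2 V — the active assumption fails.
Re-solve with V_CE = 0.2 V. KCL at the emitter: V_E/R_E = (V_BB−0.7−V_E)/R_B + (V_CC−0.2−V_E)/R_C, giving V_E = 2.14 V.
I_C = (V_CC − 0.2 − V_E)/R_C = (9.8 − 2.14)/5.6 = 1.37 mA.
Check: I_B = (6.7 − 2.14)/82 = 0.0557 mA, and β·I_B = 4.45 mA > I_C, confirming saturation.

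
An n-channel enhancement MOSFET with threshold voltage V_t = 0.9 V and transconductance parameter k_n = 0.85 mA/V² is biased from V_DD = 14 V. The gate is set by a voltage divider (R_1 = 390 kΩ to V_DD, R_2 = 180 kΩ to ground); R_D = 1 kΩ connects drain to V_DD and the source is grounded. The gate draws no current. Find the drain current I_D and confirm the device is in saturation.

V_G = V_DD·R_2/(R_1+R_2) = 14×180/570 = 4.42 V. With the source grounded, V_GS = V_G = 4.42 V.
Assume saturation: I_D = (k_n/2)(V_GS − V_t)² = (0.85/2)×(4.42 − 0.9)² = 0.425×3.52² = 5.27 mA.
V_DS = V_DD − I_D·R_D = 14 − 5.27×1 = 8.73 V.
Saturation requires V_DS ≥ V_GS − V_t = 3.52 V; 8.73 ≥ 3.52 ✓.

I_D ≈ 5.3 mA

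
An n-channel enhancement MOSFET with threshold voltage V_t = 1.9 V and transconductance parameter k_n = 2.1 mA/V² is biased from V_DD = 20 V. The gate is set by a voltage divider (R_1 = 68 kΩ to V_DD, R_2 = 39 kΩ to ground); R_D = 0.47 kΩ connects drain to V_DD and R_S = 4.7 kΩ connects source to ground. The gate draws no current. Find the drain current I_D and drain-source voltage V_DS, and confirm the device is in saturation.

I_D ≈ 0.94 mA, V_DS ≈ 15 V

V_G = V_DD·R_2/(R_1+R_2) = 20×39/107 = 7.29 V.
Assume saturation: I_D = (k_n/2)(V_GS − V_t)² with V_GS = V_G − I_D·R_S = 7.29 − 4.7·I_D.
Substituting gives 23.2·I_D² − 54.2·I_D + 30.5 = 0, with roots I_D = 0.945 or 1.39 mA.
The root I_D = 1.39 mA gives V_GS = 0.749 V ≤ V_t, so take I_D = 0.945 mA.
Then V_GS = 2.85 V and V_DS = V_DD − I_D(R_D+R_S) = 20 − 0.945×5.17 = 15.1 V.
Saturation requires V_DS ≥ V_GS − V_t = 0.949 V; 15.1 ≥ 0.949 ✓.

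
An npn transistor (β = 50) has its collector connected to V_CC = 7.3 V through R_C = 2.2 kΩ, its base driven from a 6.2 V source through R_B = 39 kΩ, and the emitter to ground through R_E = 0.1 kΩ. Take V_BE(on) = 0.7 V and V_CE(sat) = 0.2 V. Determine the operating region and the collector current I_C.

saturation; I_C ≈ 3.1 mA

Assume active: I_B = (6.2 − 0.7)/(39 + 51×0.1) = 0.125 mA, I_C = β·I_B = 6.24 mA.
Then V_CE = 7.3 − 6.24×2.2 − 6.36×0.1 = -7.05 V < 0.2 V — the active assumption fails.
Re-solve with V_CE = 0.2 V. KCL at the emitter: V_E/R_E = (V_BB−0.7−V_E)/R_B + (V_CC−0.2−V_E)/R_C, giving V_E = 0.321 V.
I_C = (V_CC − 0.2 − V_E)/R_C = (7.1 − 0.321)/2.2 = 3.08 mA.
Check: I_B = (5.5 − 0.321)/39 = 0.133 mA, and β·I_B = 6.64 mA > I_C, confirming saturation.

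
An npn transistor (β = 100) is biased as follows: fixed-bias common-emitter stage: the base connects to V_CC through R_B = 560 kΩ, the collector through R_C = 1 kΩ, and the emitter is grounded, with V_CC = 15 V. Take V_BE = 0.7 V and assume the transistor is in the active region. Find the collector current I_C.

I_C ≈ 2.6 mA

Base loop: V_CC = I_B·R_B + V_BE, so I_B = (15 − 0.7)/560 kΩ = 0.0255 mA.
In the active region I_C = β·I_B = 100 × 0.0255 = 2.55 mA.
Collector loop: V_CE = V_CC − I_C·R_C = 15 − 2.55×1 = 12.4 V.
Since V_CE = 12.4 V > V_CE(sat) ≈ 0.2 V, the transistor is in the active region as assumed.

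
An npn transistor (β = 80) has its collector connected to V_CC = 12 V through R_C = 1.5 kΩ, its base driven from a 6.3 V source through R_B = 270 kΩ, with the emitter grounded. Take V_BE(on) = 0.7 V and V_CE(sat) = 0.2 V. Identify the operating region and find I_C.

active; I_C ≈ 1.7 mA

Assume active. Base-emitter loop: I_B = (V_BB − V_BE)/R_B = (6.3 − 0.7)/270 = 0.0207 mA.
I_C = β·I_B = 80×0.0207 = 1.66 mA.
V_CE = V_CC − I_C·R_C = 12 − 1.66×1.5 = 9.51 V > V_CE(sat), so the active-region assumption holds.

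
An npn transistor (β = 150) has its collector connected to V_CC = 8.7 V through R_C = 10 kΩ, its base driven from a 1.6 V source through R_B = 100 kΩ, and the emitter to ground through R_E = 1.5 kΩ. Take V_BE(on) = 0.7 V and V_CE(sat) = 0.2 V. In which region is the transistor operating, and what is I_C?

active; I_C ≈ 0.41 mA

Assume active. Base-emitter loop: I_B = (V_BB − V_BE)/(R_B + (β+1)R_E) = (1.6 − 0.7)/(100 + 151×1.5) = 0.00276 mA.
I_C = β·I_B = 150×0.00276 = 0.413 mA.
V_CE = V_CC − I_C·R_C − I_E·R_E = 8.7 − 0.413×10 − 0.416×1.5 = 3.94 V > V_CE(sat), so the active-region assumption holds.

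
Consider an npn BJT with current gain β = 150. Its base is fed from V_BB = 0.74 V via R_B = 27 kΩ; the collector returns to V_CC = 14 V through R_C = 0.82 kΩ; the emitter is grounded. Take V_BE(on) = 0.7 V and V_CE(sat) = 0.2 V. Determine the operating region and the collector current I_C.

active; I_C ≈ 0.22 mA

Assume active. Base-emitter loop: I_B = (V_BB − V_BE)/R_B = (0.74 − 0.7)/27 = 0.00148 mA.
I_C = β·I_B = 150×0.00148 = 0.222 mA.
V_CE = V_CC − I_C·R_C = 14 − 0.222×0.82 = 13.8 V > V_CE(sat), so the active-region assumption holds.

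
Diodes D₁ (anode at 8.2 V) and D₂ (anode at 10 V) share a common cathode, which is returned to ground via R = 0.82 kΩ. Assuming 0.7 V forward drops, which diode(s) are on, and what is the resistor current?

Only D₂ conducts; I_R ≈ 11 mA

Assume both conduct. Then node N would need to be at both 8.2−0.7 = 7.5 V and 10−0.7 = 9.3 V, which is impossible.
Assume only D₂ conducts: V_N = 10 − 0.7 = 9.3 V, so I_R = 9.3/0.82 = 11.3 mA.
Check D₁: its anode-to-cathode voltage is 8.2 − 9.3 = -1.1 V < 0.7 V, so it is off. The assumption is consistent.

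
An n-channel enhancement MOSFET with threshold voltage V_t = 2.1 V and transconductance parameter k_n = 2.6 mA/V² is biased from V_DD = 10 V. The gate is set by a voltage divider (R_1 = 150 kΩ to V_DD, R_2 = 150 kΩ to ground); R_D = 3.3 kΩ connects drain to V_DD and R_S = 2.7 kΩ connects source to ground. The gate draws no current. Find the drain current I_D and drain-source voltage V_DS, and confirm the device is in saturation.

V_G = V_DD·R_2/(R_1+R_2) = 10×150/300 = 5 V.
Assume saturation: I_D = (k_n/2)(V_GS − V_t)² with V_GS = V_G − I_D·R_S = 5 − 2.7·I_D.
Substituting gives 9.48·I_D² − 21.4·I_D + 10.9 = 0, with roots I_D = 0.786 or 1.47 mA.
The root I_D = 1.47 mA gives V_GS = 1.04 V ≤ V_t, so take I_D = 0.786 mA.
Then V_GS = 2.88 V and V_DS = V_DD − I_D(R_D+R_S) = 10 − 0.786×6 = 5.28 V.
Saturation requires V_DS ≥ V_GS − V_t = 0.778 V; 5.28 ≥ 0.778 ✓.

I_D ≈ 0.79 mA, V_DS ≈ 5.3 V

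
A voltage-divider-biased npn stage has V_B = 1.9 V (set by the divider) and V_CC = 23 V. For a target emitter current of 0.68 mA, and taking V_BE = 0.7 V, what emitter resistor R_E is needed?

V_E = V_B − V_BE = 1.9 − 0.7 = 1.2 V.
R_E = V_E / I_E = 1.2 / 0.68 = 1.76 kΩ.

R_E ≈ 1.8 kΩ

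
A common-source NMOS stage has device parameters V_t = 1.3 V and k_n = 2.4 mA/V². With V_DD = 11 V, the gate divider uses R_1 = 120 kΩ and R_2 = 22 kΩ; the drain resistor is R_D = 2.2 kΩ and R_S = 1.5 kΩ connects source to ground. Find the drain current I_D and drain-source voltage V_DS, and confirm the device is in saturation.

I_D ≈ 0.088 mA, V_DS ≈ 11 V

V_G = V_DD·R_2/(R_1+R_2) = 11×22/142 = 1.7 V.
Assume saturation: I_D = (k_n/2)(V_GS − V_t)² with V_GS = V_G − I_D·R_S = 1.7 − 1.5·I_D.
Substituting gives 2.7·I_D² − 2.46·I_D + 0.196 = 0, with roots I_D = 0.0885 or 0.821 mA.
The root I_D = 0.821 mA gives V_GS = 0.473 V ≤ V_t, so take I_D = 0.0885 mA.
Then V_GS = 1.57 V and V_DS = V_DD − I_D(R_D+R_S) = 11 − 0.0885×3.7 = 10.7 V.
Saturation requires V_DS ≥ V_GS − V_t = 0.272 V; 10.7 ≥ 0.272 ✓.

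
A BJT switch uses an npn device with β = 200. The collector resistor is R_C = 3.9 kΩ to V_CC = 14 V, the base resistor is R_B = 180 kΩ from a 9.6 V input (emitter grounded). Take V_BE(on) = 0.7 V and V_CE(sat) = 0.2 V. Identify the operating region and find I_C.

Assume active: I_B = (9.6 − 0.7)/180 = 0.0494 mA, giving I_C = β·I_B = 9.89 mA.
But then V_CE = 14 − 9.89×3.9 = -24.6 V < V_CE(sat) = 0.2 V — impossible in the active region.
So the transistor is saturated. With V_CE = 0.2 V, I_C = (V_CC − 0.2)/R_C = 13.8/3.9 = 3.54 mA.
Check: β·I_B = 9.89 mA > I_C = 3.54 mA, confirming saturation.

saturation; I_C ≈ 3.5 mA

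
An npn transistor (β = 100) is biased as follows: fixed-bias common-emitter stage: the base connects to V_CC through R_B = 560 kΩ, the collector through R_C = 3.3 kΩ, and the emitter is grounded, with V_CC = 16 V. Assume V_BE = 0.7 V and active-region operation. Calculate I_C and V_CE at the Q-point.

I_C ≈ 2.7 mA, V_CE ≈ 7 V

Base loop: V_CC = I_B·R_B + V_BE, so I_B = (16 − 0.7)/560 kΩ = 0.0273 mA.
In the active region I_C = β·I_B = 100 × 0.0273 = 2.73 mA.
Collector loop: V_CE = V_CC − I_C·R_C = 16 − 2.73×3.3 = 6.98 V.
Since V_CE = 6.98 V > V_CE(sat) ≈ 0.2 V, the transistor is in the active region as assumed.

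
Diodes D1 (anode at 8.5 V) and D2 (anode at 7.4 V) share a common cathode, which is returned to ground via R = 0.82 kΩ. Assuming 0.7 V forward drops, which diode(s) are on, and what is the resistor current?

Only D1 conducts; I_R ≈ 9.5 mA

Assume both conduct. Then node N would need to be at both 8.5−0.7 = 7.8 V and 7.4−0.7 = 6.7 V, which is impossible.
Assume only D1 conducts: V_N = 8.5 − 0.7 = 7.8 V, so I_R = 7.8/0.82 = 9.51 mA.
Check D2: its anode-to-cathode voltage is 7.4 − 7.8 = -0.4 V < 0.7 V, so it is off. The assumption is consistent.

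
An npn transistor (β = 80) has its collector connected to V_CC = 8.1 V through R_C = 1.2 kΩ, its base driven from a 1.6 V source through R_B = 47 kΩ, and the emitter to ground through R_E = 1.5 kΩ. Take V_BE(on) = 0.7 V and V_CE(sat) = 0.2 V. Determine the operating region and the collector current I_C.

Assume active. Base-emitter loop: I_B = (V_BB − V_BE)/(R_B + (β+1)R_E) = (1.6 − 0.7)/(47 + 81×1.5) = 0.00534 mA.
I_C = β·I_B = 80×0.00534 = 0.427 mA.
V_CE = V_CC − I_C·R_C − I_E·R_E = 8.1 − 0.427×1.2 − 0.433×1.5 = 6.94 V > V_CE(sat), so the active-region assumption holds.

active; I_C ≈ 0.43 mA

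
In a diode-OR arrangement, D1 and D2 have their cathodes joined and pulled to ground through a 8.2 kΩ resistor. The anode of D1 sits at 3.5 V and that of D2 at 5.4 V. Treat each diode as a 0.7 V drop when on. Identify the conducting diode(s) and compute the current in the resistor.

Only D2 conducts; I_R ≈ 0.57 mA

Assume both conduct. Then node N would need to be at both 3.5−0.7 = 2.8 V and 5.4−0.7 = 4.7 V, which is impossible.
Assume only D2 conducts: V_N = 5.4 − 0.7 = 4.7 V, so I_R = 4.7/8.2 = 0.573 mA.
Check D1: its anode-to-cathode voltage is 3.5 − 4.7 = -1.2 V < 0.7 V, so it is off. The assumption is consistent.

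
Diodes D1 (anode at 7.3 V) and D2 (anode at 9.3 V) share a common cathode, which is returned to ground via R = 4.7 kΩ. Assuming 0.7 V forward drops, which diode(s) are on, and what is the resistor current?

Only D2 conducts; I_R ≈ 1.8 mA

Assume both conduct. Then node N would need to be at both 7.3−0.7 = 6.6 V and 9.3−0.7 = 8.6 V, which is impossible.
Assume only D2 conducts: V_N = 9.3 − 0.7 = 8.6 V, so I_R = 8.6/4.7 = 1.83 mA.
Check D1: its anode-to-cathode voltage is 7.3 − 8.6 = -1.3 V < 0.7 V, so it is off. The assumption is consistent.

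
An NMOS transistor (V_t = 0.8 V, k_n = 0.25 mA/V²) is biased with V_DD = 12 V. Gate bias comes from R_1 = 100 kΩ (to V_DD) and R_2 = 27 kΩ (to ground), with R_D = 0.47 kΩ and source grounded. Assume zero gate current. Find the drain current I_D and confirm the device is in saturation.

I_D ≈ 0.38 mA

V_G = V_DD·R_2/(R_1+R_2) = 12×27/127 = 2.55 V. With the source grounded, V_GS = V_G = 2.55 V.
Assume saturation: I_D = (k_n/2)(V_GS − V_t)² = (0.25/2)×(2.55 − 0.8)² = 0.125×1.75² = 0.383 mA.
V_DS = V_DD − I_D·R_D = 12 − 0.383×0.47 = 11.8 V.
Saturation requires V_DS ≥ V_GS − V_t = 1.75 V; 11.8 ≥ 1.75 ✓.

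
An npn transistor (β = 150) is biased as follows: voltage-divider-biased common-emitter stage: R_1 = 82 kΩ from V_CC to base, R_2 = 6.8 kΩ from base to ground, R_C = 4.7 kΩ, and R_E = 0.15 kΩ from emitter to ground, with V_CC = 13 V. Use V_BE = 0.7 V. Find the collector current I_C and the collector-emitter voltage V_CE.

I_C ≈ 1.5 mA, V_CE ≈ 5.6 V

Thevenize the base divider: V_Th = V_CC·R_2/(R_1+R_2) = 13×6.8/88.8 = 0.995 V, R_Th = R_1‖R_2 = 6.28 kΩ.
Base-emitter loop: V_Th = I_B·R_Th + V_BE + (β+1)I_B·R_E, so I_B = (0.995 − 0.7) / (6.28 + 151×0.15) = 0.0102 mA.
I_C = β·I_B = 150×0.0102 = 1.53 mA, and I_E = (β+1)I_B = 1.54 mA.
V_CE = V_CC − I_C·R_C − I_E·R_E = 13 − 1.53×4.7 − 1.54×0.15 = 5.57 V.
V_CE = 5.57 V > 0.2 V confirms active-region operation.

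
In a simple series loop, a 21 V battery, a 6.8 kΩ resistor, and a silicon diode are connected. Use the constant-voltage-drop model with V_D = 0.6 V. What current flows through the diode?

I ≈ 3 mA

KVL around the loop: 21 = V_D + I·R = 0.6 + I × 6.8 kΩ.
So I = (21 − 0.6) / 6.8 kΩ = 20.4 / 6.8 = 3 mA.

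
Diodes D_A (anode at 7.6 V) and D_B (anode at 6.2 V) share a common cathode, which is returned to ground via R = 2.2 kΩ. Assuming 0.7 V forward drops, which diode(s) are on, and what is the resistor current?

Assume both conduct. Then node N would need to be at both 7.6−0.7 = 6.9 V and 6.2−0.7 = 5.5 V, which is impossible.
Assume only D_A conducts: V_N = 7.6 − 0.7 = 6.9 V, so I_R = 6.9/2.2 = 3.14 mA.
Check D_B: its anode-to-cathode voltage is 6.2 − 6.9 = -0.7 V < 0.7 V, so it is off. The assumption is consistent.

Only D_A conducts; I_R ≈ 3.1 mA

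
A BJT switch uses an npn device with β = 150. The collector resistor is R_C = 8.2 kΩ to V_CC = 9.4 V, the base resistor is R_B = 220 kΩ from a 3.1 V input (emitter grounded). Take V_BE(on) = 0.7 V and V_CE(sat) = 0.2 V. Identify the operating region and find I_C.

saturation; I_C ≈ 1.1 mA

Assume active: I_B = (3.1 − 0.7)/220 = 0.0109 mA, giving I_C = β·I_B = 1.64 mA.
But then V_CE = 9.4 − 1.64×8.2 = -4.02 V < V_CE(sat) = 0.2 V — impossible in the active region.
So the transistor is saturated. With V_CE = 0.2 V, I_C = (V_CC − 0.2)/R_C = 9.2/8.2 = 1.12 mA.
Check: β·I_B = 1.64 mA > I_C = 1.12 mA, confirming saturation.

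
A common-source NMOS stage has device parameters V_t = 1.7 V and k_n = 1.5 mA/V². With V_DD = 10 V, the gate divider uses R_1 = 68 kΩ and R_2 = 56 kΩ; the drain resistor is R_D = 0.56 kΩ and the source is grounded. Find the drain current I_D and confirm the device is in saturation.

V_G = V_DD·R_2/(R_1+R_2) = 10×56/124 = 4.52 V. With the source grounded, V_GS = V_G = 4.52 V.
Assume saturation: I_D = (k_n/2)(V_GS − V_t)² = (1.5/2)×(4.52 − 1.7)² = 0.75×2.82² = 5.95 mA.
V_DS = V_DD − I_D·R_D = 10 − 5.95×0.56 = 6.67 V.
Saturation requires V_DS ≥ V_GS − V_t = 2.82 V; 6.67 ≥ 2.82 ✓.

I_D ≈ 5.9 mA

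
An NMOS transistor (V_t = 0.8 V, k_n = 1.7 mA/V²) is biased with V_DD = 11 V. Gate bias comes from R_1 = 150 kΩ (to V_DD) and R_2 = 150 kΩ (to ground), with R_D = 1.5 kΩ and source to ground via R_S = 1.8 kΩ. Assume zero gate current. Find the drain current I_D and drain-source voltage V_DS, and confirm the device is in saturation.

I_D ≈ 1.8 mA, V_DS ≈ 5.1 V

V_G = V_DD·R_2/(R_1+R_2) = 11×150/300 = 5.5 V.
Assume saturation: I_D = (k_n/2)(V_GS − V_t)² with V_GS = V_G − I_D·R_S = 5.5 − 1.8·I_D.
Substituting gives 2.75·I_D² − 15.4·I_D + 18.8 = 0, with roots I_D = 1.8 or 3.78 mA.
The root I_D = 3.78 mA gives V_GS = -1.31 V ≤ V_t, so take I_D = 1.8 mA.
Then V_GS = 2.26 V and V_DS = V_DD − I_D(R_D+R_S) = 11 − 1.8×3.3 = 5.05 V.
Saturation requires V_DS ≥ V_GS − V_t = 1.46 V; 5.05 ≥ 1.46 ✓.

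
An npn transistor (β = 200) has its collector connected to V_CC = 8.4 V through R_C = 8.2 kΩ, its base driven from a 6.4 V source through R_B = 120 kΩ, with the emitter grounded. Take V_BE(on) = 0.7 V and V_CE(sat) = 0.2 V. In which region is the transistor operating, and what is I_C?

Assume active: I_B = (6.4 − 0.7)/120 = 0.0475 mA, giving I_C = β·I_B = 9.5 mA.
But then V_CE = 8.4 − 9.5×8.2 = -69.5 V < V_CE(sat) = 0.2 V — impossible in the active region.
So the transistor is saturated. With V_CE = 0.2 V, I_C = (V_CC − 0.2)/R_C = 8.2/8.2 = 1 mA.
Check: β·I_B = 9.5 mA > I_C = 1 mA, confirming saturation.

saturation; I_C ≈ 1 mA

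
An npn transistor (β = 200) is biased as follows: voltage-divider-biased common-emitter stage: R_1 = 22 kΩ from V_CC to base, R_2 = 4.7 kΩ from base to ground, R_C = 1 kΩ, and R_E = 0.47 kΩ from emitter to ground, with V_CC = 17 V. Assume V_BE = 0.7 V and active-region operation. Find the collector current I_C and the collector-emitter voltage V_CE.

I_C ≈ 4.7 mA, V_CE ≈ 10 V

Thevenize the base divider: V_Th = V_CC·R_2/(R_1+R_2) = 17×4.7/26.7 = 2.99 V, R_Th = R_1‖R_2 = 3.87 kΩ.
Base-emitter loop: V_Th = I_B·R_Th + V_BE + (β+1)I_B·R_E, so I_B = (2.99 − 0.7) / (3.87 + 201×0.47) = 0.0233 mA.
I_C = β·I_B = 200×0.0233 = 4.66 mA, and I_E = (β+1)I_B = 4.69 mA.
V_CE = V_CC − I_C·R_C − I_E·R_E = 17 − 4.66×1 − 4.69×0.47 = 10.1 V.
V_CE = 10.1 V > 0.2 V confirms active-region operation.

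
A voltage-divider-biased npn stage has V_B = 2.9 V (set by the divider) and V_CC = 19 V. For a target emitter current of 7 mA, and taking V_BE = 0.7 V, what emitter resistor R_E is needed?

V_E = V_B − V_BE = 2.9 − 0.7 = 2.2 V.
R_E = V_E / I_E = 2.2 / 7 = 0.314 kΩ.

R_E ≈ 0.31 kΩ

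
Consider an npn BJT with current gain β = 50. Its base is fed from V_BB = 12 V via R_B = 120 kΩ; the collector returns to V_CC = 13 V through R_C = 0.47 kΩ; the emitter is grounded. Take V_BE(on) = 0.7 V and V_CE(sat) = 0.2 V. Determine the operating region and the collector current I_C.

Assume active. Base-emitter loop: I_B = (V_BB − V_BE)/R_B = (12 − 0.7)/120 = 0.0942 mA.
I_C = β·I_B = 50×0.0942 = 4.71 mA.
V_CE = V_CC − I_C·R_C = 13 − 4.71×0.47 = 10.8 V > V_CE(sat), so the active-region assumption holds.

active; I_C ≈ 4.7 mA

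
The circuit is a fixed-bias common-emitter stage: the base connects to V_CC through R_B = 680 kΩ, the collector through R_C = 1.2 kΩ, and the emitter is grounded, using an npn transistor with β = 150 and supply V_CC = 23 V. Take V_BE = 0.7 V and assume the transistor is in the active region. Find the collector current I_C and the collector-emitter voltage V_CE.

Base loop: V_CC = I_B·R_B + V_BE, so I_B = (23 − 0.7)/680 kΩ = 0.0328 mA.
In the active region I_C = β·I_B = 150 × 0.0328 = 4.92 mA.
Collector loop: V_CE = V_CC − I_C·R_C = 23 − 4.92×1.2 = 17.1 V.
Since V_CE = 17.1 V > V_CE(sat) ≈ 0.2 V, the transistor is in the active region as assumed.

I_C ≈ 4.9 mA, V_CE ≈ 17 V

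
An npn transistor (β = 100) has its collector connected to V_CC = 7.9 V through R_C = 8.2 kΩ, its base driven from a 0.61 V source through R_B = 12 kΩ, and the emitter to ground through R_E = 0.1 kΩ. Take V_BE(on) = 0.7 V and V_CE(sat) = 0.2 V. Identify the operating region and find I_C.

V_BB = 0.61 V ≤ V_BE(on) = 0.7 V, so the base-emitter junction is not forward biased.
The transistor is in cutoff: I_B = I_C = 0.

cutoff; I_C ≈ 0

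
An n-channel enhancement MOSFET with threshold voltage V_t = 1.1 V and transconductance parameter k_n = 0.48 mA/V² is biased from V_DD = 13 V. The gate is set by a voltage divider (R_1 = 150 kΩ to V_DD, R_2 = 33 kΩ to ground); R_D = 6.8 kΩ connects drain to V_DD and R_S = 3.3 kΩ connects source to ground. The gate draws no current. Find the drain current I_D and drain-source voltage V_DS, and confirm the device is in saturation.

I_D ≈ 0.14 mA, V_DS ≈ 12 V

V_G = V_DD·R_2/(R_1+R_2) = 13×33/183 = 2.34 V.
Assume saturation: I_D = (k_n/2)(V_GS − V_t)² with V_GS = V_G − I_D·R_S = 2.34 − 3.3·I_D.
Substituting gives 2.61·I_D² − 2.97·I_D + 0.372 = 0, with roots I_D = 0.143 or 0.994 mA.
The root I_D = 0.994 mA gives V_GS = -0.935 V ≤ V_t, so take I_D = 0.143 mA.
Then V_GS = 1.87 V and V_DS = V_DD − I_D(R_D+R_S) = 13 − 0.143×10.1 = 11.6 V.
Saturation requires V_DS ≥ V_GS − V_t = 0.772 V; 11.6 ≥ 0.772 ✓.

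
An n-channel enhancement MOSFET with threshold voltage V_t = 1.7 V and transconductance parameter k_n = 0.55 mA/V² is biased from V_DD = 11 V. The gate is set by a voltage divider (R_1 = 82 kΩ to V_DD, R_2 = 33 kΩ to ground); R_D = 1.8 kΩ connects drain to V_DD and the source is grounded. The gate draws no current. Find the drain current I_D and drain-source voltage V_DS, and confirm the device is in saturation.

I_D ≈ 0.58 mA, V_DS ≈ 9.9 V

V_G = V_DD·R_2/(R_1+R_2) = 11×33/115 = 3.16 V. With the source grounded, V_GS = V_G = 3.16 V.
Assume saturation: I_D = (k_n/2)(V_GS − V_t)² = (0.55/2)×(3.16 − 1.7)² = 0.275×1.46² = 0.583 mA.
V_DS = V_DD − I_D·R_D = 11 − 0.583×1.8 = 9.95 V.
Saturation requires V_DS ≥ V_GS − V_t = 1.46 V; 9.95 ≥ 1.46 ✓.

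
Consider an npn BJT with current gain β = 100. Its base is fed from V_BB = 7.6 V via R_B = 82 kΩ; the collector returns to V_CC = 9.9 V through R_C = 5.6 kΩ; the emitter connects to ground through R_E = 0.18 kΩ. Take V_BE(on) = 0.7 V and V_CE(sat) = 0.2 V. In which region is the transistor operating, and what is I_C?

Assume active: I_B = (7.6 − 0.7)/(82 + 101×0.18) = 0.0689 mA, I_C = β·I_B = 6.89 mA.
Then V_CE = 9.9 − 6.89×5.6 − 6.96×0.18 = -29.9 V < 0.2 V — the active assumption fails.
Re-solve with V_CE = 0.2 V. KCL at the emitter: V_E/R_E = (V_BB−0.7−V_E)/R_B + (V_CC−0.2−V_E)/R_C, giving V_E = 0.316 V.
I_C = (V_CC − 0.2 − V_E)/R_C = (9.7 − 0.316)/5.6 = 1.68 mA.
Check: I_B = (6.9 − 0.316)/82 = 0.0803 mA, and β·I_B = 8.03 mA > I_C, confirming saturation.

saturation; I_C ≈ 1.7 mA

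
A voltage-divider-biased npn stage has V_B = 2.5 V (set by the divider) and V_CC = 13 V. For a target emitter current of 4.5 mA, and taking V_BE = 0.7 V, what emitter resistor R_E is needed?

V_E = V_B − V_BE = 2.5 − 0.7 = 1.8 V.
R_E = V_E / I_E = 1.8 / 4.5 = 0.4 kΩ.

R_E ≈ 0.4 kΩ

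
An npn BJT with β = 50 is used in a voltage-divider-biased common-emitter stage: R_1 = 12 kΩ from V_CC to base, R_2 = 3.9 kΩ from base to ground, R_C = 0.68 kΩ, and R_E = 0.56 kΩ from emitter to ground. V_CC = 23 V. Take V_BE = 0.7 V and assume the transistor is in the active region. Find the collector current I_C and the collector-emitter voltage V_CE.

I_C ≈ 7.8 mA, V_CE ≈ 13 V

Thevenize the base divider: V_Th = V_CC·R_2/(R_1+R_2) = 23×3.9/15.9 = 5.64 V, R_Th = R_1‖R_2 = 2.94 kΩ.
Base-emitter loop: V_Th = I_B·R_Th + V_BE + (β+1)I_B·R_E, so I_B = (5.64 − 0.7) / (2.94 + 51×0.56) = 0.157 mA.
I_C = β·I_B = 50×0.157 = 7.84 mA, and I_E = (β+1)I_B = 8 mA.
V_CE = V_CC − I_C·R_C − I_E·R_E = 23 − 7.84×0.68 − 8×0.56 = 13.2 V.
V_CE = 13.2 V > 0.2 V confirms active-region operation.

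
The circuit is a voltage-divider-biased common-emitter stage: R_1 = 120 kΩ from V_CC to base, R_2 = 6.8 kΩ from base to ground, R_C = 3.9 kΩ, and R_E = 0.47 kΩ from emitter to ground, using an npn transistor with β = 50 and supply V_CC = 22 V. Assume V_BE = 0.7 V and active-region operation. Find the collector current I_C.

Thevenize the base divider: V_Th = V_CC·R_2/(R_1+R_2) = 22×6.8/127 = 1.18 V, R_Th = R_1‖R_2 = 6.44 kΩ.
Base-emitter loop: V_Th = I_B·R_Th + V_BE + (β+1)I_B·R_E, so I_B = (1.18 − 0.7) / (6.44 + 51×0.47) = 0.0158 mA.
I_C = β·I_B = 50×0.0158 = 0.789 mA, and I_E = (β+1)I_B = 0.805 mA.
V_CE = V_CC − I_C·R_C − I_E·R_E = 22 − 0.789×3.9 − 0.805×0.47 = 18.5 V.
V_CE = 18.5 V > 0.2 V confirms active-region operation.

I_C ≈ 0.79 mA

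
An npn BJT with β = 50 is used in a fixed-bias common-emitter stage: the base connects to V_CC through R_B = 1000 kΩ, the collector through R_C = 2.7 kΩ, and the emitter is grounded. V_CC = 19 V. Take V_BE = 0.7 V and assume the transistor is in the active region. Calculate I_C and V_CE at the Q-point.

Base loop: V_CC = I_B·R_B + V_BE, so I_B = (19 − 0.7)/1000 kΩ = 0.0183 mA.
In the active region I_C = β·I_B = 50 × 0.0183 = 0.915 mA.
Collector loop: V_CE = V_CC − I_C·R_C = 19 − 0.915×2.7 = 16.5 V.
Since V_CE = 16.5 V > V_CE(sat) ≈ 0.2 V, the transistor is in the active region as assumed.

I_C ≈ 0.92 mA, V_CE ≈ 17 V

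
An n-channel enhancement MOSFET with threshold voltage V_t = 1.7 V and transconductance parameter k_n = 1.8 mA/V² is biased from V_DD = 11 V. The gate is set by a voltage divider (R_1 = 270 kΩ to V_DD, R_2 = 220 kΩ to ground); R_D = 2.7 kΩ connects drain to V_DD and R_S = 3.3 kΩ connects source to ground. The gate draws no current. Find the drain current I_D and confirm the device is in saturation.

V_G = V_DD·R_2/(R_1+R_2) = 11×220/490 = 4.94 V.
Assume saturation: I_D = (k_n/2)(V_GS − V_t)² with V_GS = V_G − I_D·R_S = 4.94 − 3.3·I_D.
Substituting gives 9.8·I_D² − 20.2·I_D + 9.44 = 0, with roots I_D = 0.712 or 1.35 mA.
The root I_D = 1.35 mA gives V_GS = 0.474 V ≤ V_t, so take I_D = 0.712 mA.
Then V_GS = 2.59 V and V_DS = V_DD − I_D(R_D+R_S) = 11 − 0.712×6 = 6.73 V.
Saturation requires V_DS ≥ V_GS − V_t = 0.889 V; 6.73 ≥ 0.889 ✓.

I_D ≈ 0.71 mA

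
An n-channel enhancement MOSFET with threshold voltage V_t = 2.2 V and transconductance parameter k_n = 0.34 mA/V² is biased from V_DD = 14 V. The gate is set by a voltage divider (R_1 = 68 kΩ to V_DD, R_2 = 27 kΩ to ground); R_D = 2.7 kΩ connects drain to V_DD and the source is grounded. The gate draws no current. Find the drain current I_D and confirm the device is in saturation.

V_G = V_DD·R_2/(R_1+R_2) = 14×27/95 = 3.98 V. With the source grounded, V_GS = V_G = 3.98 V.
Assume saturation: I_D = (k_n/2)(V_GS − V_t)² = (0.34/2)×(3.98 − 2.2)² = 0.17×1.78² = 0.538 mA.
V_DS = V_DD − I_D·R_D = 14 − 0.538×2.7 = 12.5 V.
Saturation requires V_DS ≥ V_GS − V_t = 1.78 V; 12.5 ≥ 1.78 ✓.

I_D ≈ 0.54 mA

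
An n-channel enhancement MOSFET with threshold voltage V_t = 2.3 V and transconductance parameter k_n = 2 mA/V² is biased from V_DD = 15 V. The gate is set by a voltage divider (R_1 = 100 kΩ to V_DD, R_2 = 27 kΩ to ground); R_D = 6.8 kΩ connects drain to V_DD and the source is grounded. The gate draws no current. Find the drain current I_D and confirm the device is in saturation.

I_D ≈ 0.79 mA

V_G = V_DD·R_2/(R_1+R_2) = 15×27/127 = 3.19 V. With the source grounded, V_GS = V_G = 3.19 V.
Assume saturation: I_D = (k_n/2)(V_GS − V_t)² = (2/2)×(3.19 − 2.3)² = 1×0.889² = 0.79 mA.
V_DS = V_DD − I_D·R_D = 15 − 0.79×6.8 = 9.63 V.
Saturation requires V_DS ≥ V_GS − V_t = 0.889 V; 9.63 ≥ 0.889 ✓.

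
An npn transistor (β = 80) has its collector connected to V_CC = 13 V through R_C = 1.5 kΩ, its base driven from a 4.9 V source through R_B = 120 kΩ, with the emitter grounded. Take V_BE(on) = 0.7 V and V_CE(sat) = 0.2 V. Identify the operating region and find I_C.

Assume active. Base-emitter loop: I_B = (V_BB − V_BE)/R_B = (4.9 − 0.7)/120 = 0.035 mA.
I_C = β·I_B = 80×0.035 = 2.8 mA.
V_CE = V_CC − I_C·R_C = 13 − 2.8×1.5 = 8.8 V > V_CE(sat), so the active-region assumption holds.

active; I_C ≈ 2.8 mA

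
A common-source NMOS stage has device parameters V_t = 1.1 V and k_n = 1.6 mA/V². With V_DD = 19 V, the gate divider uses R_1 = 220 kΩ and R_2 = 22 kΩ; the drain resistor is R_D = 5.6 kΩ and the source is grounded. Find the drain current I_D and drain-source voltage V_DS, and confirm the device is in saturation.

I_D ≈ 0.31 mA, V_DS ≈ 17 V

V_G = V_DD·R_2/(R_1+R_2) = 19×22/242 = 1.73 V. With the source grounded, V_GS = V_G = 1.73 V.
Assume saturation: I_D = (k_n/2)(V_GS − V_t)² = (1.6/2)×(1.73 − 1.1)² = 0.8×0.627² = 0.315 mA.
V_DS = V_DD − I_D·R_D = 19 − 0.315×5.6 = 17.2 V.
Saturation requires V_DS ≥ V_GS − V_t = 0.627 V; 17.2 ≥ 0.627 ✓.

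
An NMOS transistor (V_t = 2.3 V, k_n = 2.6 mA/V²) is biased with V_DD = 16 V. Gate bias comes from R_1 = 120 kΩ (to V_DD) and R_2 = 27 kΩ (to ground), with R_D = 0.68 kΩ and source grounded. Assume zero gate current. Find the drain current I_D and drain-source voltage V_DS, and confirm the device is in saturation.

V_G = V_DD·R_2/(R_1+R_2) = 16×27/147 = 2.94 V. With the source grounded, V_GS = V_G = 2.94 V.
Assume saturation: I_D = (k_n/2)(V_GS − V_t)² = (2.6/2)×(2.94 − 2.3)² = 1.3×0.639² = 0.53 mA.
V_DS = V_DD − I_D·R_D = 16 − 0.53×0.68 = 15.6 V.
Saturation requires V_DS ≥ V_GS − V_t = 0.639 V; 15.6 ≥ 0.639 ✓.

I_D ≈ 0.53 mA, V_DS ≈ 16 V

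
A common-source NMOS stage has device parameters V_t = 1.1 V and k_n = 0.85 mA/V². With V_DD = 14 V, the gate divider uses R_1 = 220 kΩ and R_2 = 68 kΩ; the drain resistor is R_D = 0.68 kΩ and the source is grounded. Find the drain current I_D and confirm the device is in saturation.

I_D ≈ 2.1 mA

V_G = V_DD·R_2/(R_1+R_2) = 14×68/288 = 3.31 V. With the source grounded, V_GS = V_G = 3.31 V.
Assume saturation: I_D = (k_n/2)(V_GS − V_t)² = (0.85/2)×(3.31 − 1.1)² = 0.425×2.21² = 2.07 mA.
V_DS = V_DD − I_D·R_D = 14 − 2.07×0.68 = 12.6 V.
Saturation requires V_DS ≥ V_GS − V_t = 2.21 V; 12.6 ≥ 2.21 ✓.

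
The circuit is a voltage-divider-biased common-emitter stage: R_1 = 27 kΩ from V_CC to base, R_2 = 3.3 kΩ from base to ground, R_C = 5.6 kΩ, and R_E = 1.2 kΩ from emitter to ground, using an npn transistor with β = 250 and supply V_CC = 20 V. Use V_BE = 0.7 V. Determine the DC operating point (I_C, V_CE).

Thevenize the base divider: V_Th = V_CC·R_2/(R_1+R_2) = 20×3.3/30.3 = 2.18 V, R_Th = R_1‖R_2 = 2.94 kΩ.
Base-emitter loop: V_Th = I_B·R_Th + V_BE + (β+1)I_B·R_E, so I_B = (2.18 − 0.7) / (2.94 + 251×1.2) = 0.00486 mA.
I_C = β·I_B = 250×0.00486 = 1.22 mA, and I_E = (β+1)I_B = 1.22 mA.
V_CE = V_CC − I_C·R_C − I_E·R_E = 20 − 1.22×5.6 − 1.22×1.2 = 11.7 V.
V_CE = 11.7 V > 0.2 V confirms active-region operation.

I_C ≈ 1.2 mA, V_CE ≈ 12 V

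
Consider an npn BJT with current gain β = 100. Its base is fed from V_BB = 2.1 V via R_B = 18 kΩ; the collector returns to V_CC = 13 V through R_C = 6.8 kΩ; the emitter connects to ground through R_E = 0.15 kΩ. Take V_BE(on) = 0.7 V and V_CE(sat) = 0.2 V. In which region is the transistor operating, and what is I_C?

Assume active: I_B = (2.1 − 0.7)/(18 + 101×0.15) = 0.0422 mA, I_C = β·I_B = 4.22 mA.
Then V_CE = 13 − 4.22×6.8 − 4.27×0.15 = -16.4 V < 0.2 V — the active assumption fails.
Re-solve with V_CE = 0.2 V. KCL at the emitter: V_E/R_E = (V_BB−0.7−V_E)/R_B + (V_CC−0.2−V_E)/R_C, giving V_E = 0.285 V.
I_C = (V_CC − 0.2 − V_E)/R_C = (12.8 − 0.285)/6.8 = 1.84 mA.
Check: I_B = (1.4 − 0.285)/18 = 0.0619 mA, and β·I_B = 6.19 mA > I_C, confirming saturation.

saturation; I_C ≈ 1.8 mA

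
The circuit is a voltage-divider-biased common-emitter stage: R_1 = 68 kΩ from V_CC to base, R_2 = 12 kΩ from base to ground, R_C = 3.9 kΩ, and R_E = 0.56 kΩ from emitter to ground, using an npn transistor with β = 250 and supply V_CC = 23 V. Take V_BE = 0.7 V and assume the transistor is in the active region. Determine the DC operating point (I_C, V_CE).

I_C ≈ 4.6 mA, V_CE ≈ 2.7 V

Thevenize the base divider: V_Th = V_CC·R_2/(R_1+R_2) = 23×12/80 = 3.45 V, R_Th = R_1‖R_2 = 10.2 kΩ.
Base-emitter loop: V_Th = I_B·R_Th + V_BE + (β+1)I_B·R_E, so I_B = (3.45 − 0.7) / (10.2 + 251×0.56) = 0.0182 mA.
I_C = β·I_B = 250×0.0182 = 4.56 mA, and I_E = (β+1)I_B = 4.58 mA.
V_CE = V_CC − I_C·R_C − I_E·R_E = 23 − 4.56×3.9 − 4.58×0.56 = 2.65 V.
V_CE = 2.65 V > 0.2 V confirms active-region operation.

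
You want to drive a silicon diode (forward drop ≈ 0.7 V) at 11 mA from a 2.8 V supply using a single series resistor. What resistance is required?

R ≈ 0.19 kΩ

The resistor drops V_S − V_D = 2.8 − 0.7 = 2.1 V at 11 mA.
R = 2.1 V / 11 mA = 0.191 kΩ.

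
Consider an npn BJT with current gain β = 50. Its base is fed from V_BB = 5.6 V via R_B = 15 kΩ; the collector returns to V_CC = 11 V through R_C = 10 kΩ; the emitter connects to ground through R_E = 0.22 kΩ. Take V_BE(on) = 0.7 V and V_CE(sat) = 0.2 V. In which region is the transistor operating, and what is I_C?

Assume active: I_B = (5.6 − 0.7)/(15 + 51×0.22) = 0.187 mA, I_C = β·I_B = 9.34 mA.
Then V_CE = 11 − 9.34×10 − 9.53×0.22 = -84.5 V < 0.2 V — the active assumption fails.
Re-solve with V_CE = 0.2 V. KCL at the emitter: V_E/R_E = (V_BB−0.7−V_E)/R_B + (V_CC−0.2−V_E)/R_C, giving V_E = 0.299 V.
I_C = (V_CC − 0.2 − V_E)/R_C = (10.8 − 0.299)/10 = 1.05 mA.
Check: I_B = (4.9 − 0.299)/15 = 0.307 mA, and β·I_B = 15.3 mA > I_C, confirming saturation.

saturation; I_C ≈ 1.1 mA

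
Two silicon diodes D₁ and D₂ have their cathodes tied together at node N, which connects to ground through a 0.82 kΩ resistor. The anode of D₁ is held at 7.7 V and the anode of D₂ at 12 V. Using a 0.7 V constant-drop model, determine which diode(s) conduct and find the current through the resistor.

Only D₂ conducts; I_R ≈ 14 mA

Assume both conduct. Then node N would need to be at both 7.7−0.7 = 7 V and 12−0.7 = 11.3 V, which is impossible.
Assume only D₂ conducts: V_N = 12 − 0.7 = 11.3 V, so I_R = 11.3/0.82 = 13.8 mA.
Check D₁: its anode-to-cathode voltage is 7.7 − 11.3 = -3.6 V < 0.7 V, so it is off. The assumption is consistent.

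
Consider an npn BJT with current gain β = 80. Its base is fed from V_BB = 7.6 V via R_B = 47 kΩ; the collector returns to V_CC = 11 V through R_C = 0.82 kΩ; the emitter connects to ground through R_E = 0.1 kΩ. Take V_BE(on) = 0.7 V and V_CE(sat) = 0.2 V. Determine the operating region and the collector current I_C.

active; I_C ≈ 10 mA

Assume active. Base-emitter loop: I_B = (V_BB − V_BE)/(R_B + (β+1)R_E) = (7.6 − 0.7)/(47 + 81×0.1) = 0.125 mA.
I_C = β·I_B = 80×0.125 = 10 mA.
V_CE = V_CC − I_C·R_C − I_E·R_E = 11 − 10×0.82 − 10.1×0.1 = 1.77 V > V_CE(sat), so the active-region assumption holds.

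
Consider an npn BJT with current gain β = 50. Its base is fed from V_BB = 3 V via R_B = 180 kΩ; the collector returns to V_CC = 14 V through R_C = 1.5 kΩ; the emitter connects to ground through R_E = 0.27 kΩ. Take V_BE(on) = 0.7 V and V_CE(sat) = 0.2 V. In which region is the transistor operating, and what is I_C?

Assume active. Base-emitter loop: I_B = (V_BB − V_BE)/(R_B + (β+1)R_E) = (3 − 0.7)/(180 + 51×0.27) = 0.0119 mA.
I_C = β·I_B = 50×0.0119 = 0.593 mA.
V_CE = V_CC − I_C·R_C − I_E·R_E = 14 − 0.593×1.5 − 0.605×0.27 = 12.9 V > V_CE(sat), so the active-region assumption holds.

active; I_C ≈ 0.59 mA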